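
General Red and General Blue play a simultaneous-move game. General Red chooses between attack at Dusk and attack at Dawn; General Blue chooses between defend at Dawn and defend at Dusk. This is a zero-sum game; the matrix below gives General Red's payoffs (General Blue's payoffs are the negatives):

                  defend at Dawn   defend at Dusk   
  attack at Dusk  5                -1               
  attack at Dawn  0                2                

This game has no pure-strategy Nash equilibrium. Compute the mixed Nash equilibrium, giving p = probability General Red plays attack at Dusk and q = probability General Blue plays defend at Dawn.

p = 1/4, q = 3/8

General Red's mix must leave General Blue indifferent between defend at Dawn and defend at Dusk.
  General Blue's expected payoff from defend at Dawn: p·(-5) + (1−p)·0 = -5p
  General Blue's expected payoff from defend at Dusk: p·1 + (1−p)·(-2) = 3p - 2
  -5p = 3p - 2  ⇒  -8p = -2  ⇒  p = 1/4.
General Red's indifference between attack at Dusk and attack at Dawn determines General Blue's mixing probability q:
  General Red's payoff from attack at Dusk: q·5 + (1−q)·(-1) = 6q - 1
  General Red's payoff from attack at Dawn: q·0 + (1−q)·2 = -2q + 2
  6q - 1 = -2q + 2  ⇒  8q = 3  ⇒  q = 3/8.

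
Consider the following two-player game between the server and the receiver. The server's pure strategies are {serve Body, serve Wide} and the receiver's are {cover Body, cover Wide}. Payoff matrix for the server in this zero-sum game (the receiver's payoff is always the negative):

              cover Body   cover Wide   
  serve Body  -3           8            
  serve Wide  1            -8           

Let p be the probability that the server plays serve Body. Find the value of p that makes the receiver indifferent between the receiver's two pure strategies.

p = 9/20

The receiver's indifference between cover Body and cover Wide determines the server's mixing probability p:
  the receiver's payoff to cover Body: p·3 + (1−p)·(-1) = 4p - 1
  the receiver's payoff to cover Wide: p·(-8) + (1−p)·8 = -16p + 8
  4p - 1 = -16p + 8  ⇒  20p = 9  ⇒  p = 9/20.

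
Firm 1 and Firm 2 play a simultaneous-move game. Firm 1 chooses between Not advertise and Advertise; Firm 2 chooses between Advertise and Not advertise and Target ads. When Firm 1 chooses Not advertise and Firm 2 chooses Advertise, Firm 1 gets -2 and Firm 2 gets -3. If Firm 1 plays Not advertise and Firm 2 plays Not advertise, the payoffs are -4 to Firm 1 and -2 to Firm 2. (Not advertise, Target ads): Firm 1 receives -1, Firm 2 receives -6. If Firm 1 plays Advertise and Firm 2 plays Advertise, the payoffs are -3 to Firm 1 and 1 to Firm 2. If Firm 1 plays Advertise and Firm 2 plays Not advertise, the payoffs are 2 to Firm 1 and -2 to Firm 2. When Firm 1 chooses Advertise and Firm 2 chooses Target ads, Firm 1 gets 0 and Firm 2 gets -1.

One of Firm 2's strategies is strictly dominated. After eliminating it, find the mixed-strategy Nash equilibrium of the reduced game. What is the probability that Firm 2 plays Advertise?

Firm 2's strategy Target ads is strictly dominated by Advertise: -3 > -6 and 1 > -1. Eliminate Target ads.
Set Firm 1's expected payoff from Not advertise equal to that from Advertise:
  Firm 1's payoff to Not advertise: q·(-2) + (1−q)·(-4) = 2q - 4
  Firm 1's payoff to Advertise: q·(-3) + (1−q)·2 = -5q + 2
  2q - 4 = -5q + 2  ⇒  7q = 6  ⇒  q = 6/7.

q = 6/7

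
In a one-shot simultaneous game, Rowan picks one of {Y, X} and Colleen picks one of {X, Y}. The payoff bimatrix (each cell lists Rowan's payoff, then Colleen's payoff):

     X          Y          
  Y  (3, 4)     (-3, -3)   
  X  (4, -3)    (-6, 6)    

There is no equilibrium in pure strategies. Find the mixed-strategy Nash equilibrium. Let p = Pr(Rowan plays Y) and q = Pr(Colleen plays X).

Rowan's mix must leave Colleen indifferent between X and Y.
  Colleen's payoff from X: p·4 + (1−p)·(-3) = 7p - 3
  Colleen's payoff from Y: p·(-3) + (1−p)·6 = -9p + 6
  7p - 3 = -9p + 6  ⇒  16p = 9  ⇒  p = 9/16.
Set Rowan's expected payoff from Y equal to that from X:
  Rowan's expected payoff from Y: q·3 + (1−q)·(-3) = 6q - 3
  Rowan's expected payoff from X: q·4 + (1−q)·(-6) = 10q - 6
  6q - 3 = 10q - 6  ⇒  -4q = -3  ⇒  q = 3/4.

p = 9/16, q = 3/4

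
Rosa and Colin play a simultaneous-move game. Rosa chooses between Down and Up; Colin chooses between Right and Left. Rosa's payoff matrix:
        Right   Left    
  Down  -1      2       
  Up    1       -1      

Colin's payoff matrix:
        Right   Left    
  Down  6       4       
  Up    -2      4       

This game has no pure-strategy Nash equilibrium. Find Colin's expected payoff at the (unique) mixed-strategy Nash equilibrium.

In a mixed equilibrium Colin is indifferent between Right and Left; this condition fixes p.
  Colin's payoff from Right: p·6 + (1−p)·(-2) = 8p - 2
  Colin's payoff from Left: p·4 + (1−p)·4 = 4
  8p - 2 = 4  ⇒  8p = 6  ⇒  p = 3/4.
At equilibrium Colin is indifferent across columns, so Colin's payoff equals the payoff from Right: (3/4)·6 + (1/4)·(-2) = 4.

4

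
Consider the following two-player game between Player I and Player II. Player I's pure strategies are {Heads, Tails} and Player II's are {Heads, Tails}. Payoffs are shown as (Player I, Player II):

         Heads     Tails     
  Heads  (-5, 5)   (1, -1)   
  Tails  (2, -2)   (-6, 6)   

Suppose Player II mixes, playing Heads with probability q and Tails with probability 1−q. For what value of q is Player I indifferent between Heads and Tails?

For Player I to be willing to mix, Player I must be indifferent between Heads and Tails, which pins down Player II's mix.
  Player I's payoff from Heads: q·(-5) + (1−q)·1 = -6q + 1
  Player I's payoff from Tails: q·2 + (1−q)·(-6) = 8q - 6
  -6q + 1 = 8q - 6  ⇒  -14q = -7  ⇒  q = 1/2.

q = 1/2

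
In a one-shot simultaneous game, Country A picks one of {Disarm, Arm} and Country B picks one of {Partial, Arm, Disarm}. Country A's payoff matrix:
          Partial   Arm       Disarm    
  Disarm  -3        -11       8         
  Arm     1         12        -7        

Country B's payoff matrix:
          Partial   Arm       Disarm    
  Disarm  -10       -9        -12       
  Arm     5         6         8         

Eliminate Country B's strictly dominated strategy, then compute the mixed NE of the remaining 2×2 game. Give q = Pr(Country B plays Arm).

q = 15/38

Country B's strategy Partial is strictly dominated by Arm: -9 > -10 and 6 > 5. Eliminate Partial.
For Country A to be willing to mix, Country A must be indifferent between Disarm and Arm, which pins down Country B's mix.
  Country A's expected payoff from Disarm: q·(-11) + (1−q)·8 = -19q + 8
  Country A's expected payoff from Arm: q·12 + (1−q)·(-7) = 19q - 7
  -19q + 8 = 19q - 7  ⇒  -38q = -15  ⇒  q = 15/38.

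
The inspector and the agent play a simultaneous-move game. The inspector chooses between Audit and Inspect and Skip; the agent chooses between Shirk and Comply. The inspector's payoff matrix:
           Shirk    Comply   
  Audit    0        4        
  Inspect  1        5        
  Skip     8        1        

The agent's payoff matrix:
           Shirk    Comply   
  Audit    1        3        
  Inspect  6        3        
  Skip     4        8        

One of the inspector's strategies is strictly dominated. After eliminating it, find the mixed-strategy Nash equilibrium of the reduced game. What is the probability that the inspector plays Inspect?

p = 4/7

The inspector's strategy Audit is strictly dominated by Inspect: 1 > 0 and 5 > 4. Eliminate Audit.
The inspector's mix must leave the agent indifferent between Shirk and Comply.
  the agent's payoff from Shirk: p·6 + (1−p)·4 = 2p + 4
  the agent's payoff from Comply: p·3 + (1−p)·8 = -5p + 8
  2p + 4 = -5p + 8  ⇒  7p = 4  ⇒  p = 4/7.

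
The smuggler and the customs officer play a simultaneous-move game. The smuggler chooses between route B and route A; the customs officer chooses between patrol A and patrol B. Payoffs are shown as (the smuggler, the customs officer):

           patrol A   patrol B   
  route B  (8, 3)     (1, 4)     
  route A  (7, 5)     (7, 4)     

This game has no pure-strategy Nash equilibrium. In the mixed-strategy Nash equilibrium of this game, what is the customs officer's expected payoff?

Set the customs officer's expected payoff from patrol A equal to that from patrol B:
  the customs officer's payoff from patrol A: p·3 + (1−p)·5 = -2p + 5
  the customs officer's payoff from patrol B: p·4 + (1−p)·4 = 4
  -2p + 5 = 4  ⇒  -2p = -1  ⇒  p = 1/2.
At equilibrium the customs officer is indifferent across columns, so the customs officer's payoff equals the payoff from patrol A: (1/2)·3 + (1/2)·5 = 4.

4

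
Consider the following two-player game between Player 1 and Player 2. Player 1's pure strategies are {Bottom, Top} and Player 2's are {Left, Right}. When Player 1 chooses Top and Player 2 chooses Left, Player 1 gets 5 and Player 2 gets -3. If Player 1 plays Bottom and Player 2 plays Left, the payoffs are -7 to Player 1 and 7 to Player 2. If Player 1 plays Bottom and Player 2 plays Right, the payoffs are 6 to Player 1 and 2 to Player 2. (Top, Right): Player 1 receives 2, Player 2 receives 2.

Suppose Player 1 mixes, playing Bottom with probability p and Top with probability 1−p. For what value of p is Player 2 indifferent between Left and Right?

In a mixed equilibrium Player 2 is indifferent between Left and Right; this condition fixes p.
  Player 2's payoff from Left: p·7 + (1−p)·(-3) = 10p - 3
  Player 2's payoff from Right: p·2 + (1−p)·2 = 2
  10p - 3 = 2  ⇒  10p = 5  ⇒  p = 1/2.

p = 1/2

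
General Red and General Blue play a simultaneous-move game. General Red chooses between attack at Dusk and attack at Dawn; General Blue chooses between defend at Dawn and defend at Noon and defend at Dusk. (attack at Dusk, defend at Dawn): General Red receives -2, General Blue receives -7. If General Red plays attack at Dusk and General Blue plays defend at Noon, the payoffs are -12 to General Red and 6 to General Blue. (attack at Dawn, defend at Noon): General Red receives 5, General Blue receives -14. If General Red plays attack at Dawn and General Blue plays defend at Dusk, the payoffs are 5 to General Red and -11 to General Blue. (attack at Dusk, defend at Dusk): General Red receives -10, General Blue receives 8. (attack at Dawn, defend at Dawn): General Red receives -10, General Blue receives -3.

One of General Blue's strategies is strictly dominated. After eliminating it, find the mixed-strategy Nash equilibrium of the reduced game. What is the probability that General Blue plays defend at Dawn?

q = 15/23

General Blue's strategy defend at Noon is strictly dominated by defend at Dusk: 8 > 6 and -11 > -14. Eliminate defend at Noon.
General Red's indifference between attack at Dusk and attack at Dawn determines General Blue's mixing probability q:
  General Red's payoff from attack at Dusk: q·(-2) + (1−q)·(-10) = 8q - 10
  General Red's payoff from attack at Dawn: q·(-10) + (1−q)·5 = -15q + 5
  8q - 10 = -15q + 5  ⇒  23q = 15  ⇒  q = 15/23.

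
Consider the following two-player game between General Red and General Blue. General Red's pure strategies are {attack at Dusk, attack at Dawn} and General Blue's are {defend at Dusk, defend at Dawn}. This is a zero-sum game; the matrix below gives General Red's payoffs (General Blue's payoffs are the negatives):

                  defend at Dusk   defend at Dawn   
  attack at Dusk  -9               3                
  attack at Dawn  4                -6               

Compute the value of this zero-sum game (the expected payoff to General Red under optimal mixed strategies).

v = -21/11

For General Red to be willing to mix, General Red must be indifferent between attack at Dusk and attack at Dawn, which pins down General Blue's mix.
  General Red's payoff to attack at Dusk: q·(-9) + (1−q)·3 = -12q + 3
  General Red's payoff to attack at Dawn: q·4 + (1−q)·(-6) = 10q - 6
  -12q + 3 = 10q - 6  ⇒  -22q = -9  ⇒  q = 9/22.
The value is General Red's expected payoff against this mix (using attack at Dusk): (9/22)·(-9) + (13/22)·3 = -21/11.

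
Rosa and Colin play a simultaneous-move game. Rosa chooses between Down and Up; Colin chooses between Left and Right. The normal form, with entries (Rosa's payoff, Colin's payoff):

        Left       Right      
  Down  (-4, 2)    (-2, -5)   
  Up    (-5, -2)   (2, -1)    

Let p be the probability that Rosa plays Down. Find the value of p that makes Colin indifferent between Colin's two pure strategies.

In a mixed equilibrium Colin is indifferent between Left and Right; this condition fixes p.
  Colin's payoff to Left: p·2 + (1−p)·(-2) = 4p - 2
  Colin's payoff to Right: p·(-5) + (1−p)·(-1) = -4p - 1
  4p - 2 = -4p - 1  ⇒  8p = 1  ⇒  p = 1/8.

p = 1/8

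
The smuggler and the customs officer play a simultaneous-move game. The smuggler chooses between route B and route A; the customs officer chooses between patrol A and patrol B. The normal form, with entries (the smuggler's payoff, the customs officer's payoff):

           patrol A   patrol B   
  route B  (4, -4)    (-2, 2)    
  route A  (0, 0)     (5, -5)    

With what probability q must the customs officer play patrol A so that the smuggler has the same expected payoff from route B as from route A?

q = 7/11

The smuggler's indifference between route B and route A determines the customs officer's mixing probability q:
  the smuggler's payoff from route B: q·4 + (1−q)·(-2) = 6q - 2
  the smuggler's payoff from route A: q·0 + (1−q)·5 = -5q + 5
  6q - 2 = -5q + 5  ⇒  11q = 7  ⇒  q = 7/11.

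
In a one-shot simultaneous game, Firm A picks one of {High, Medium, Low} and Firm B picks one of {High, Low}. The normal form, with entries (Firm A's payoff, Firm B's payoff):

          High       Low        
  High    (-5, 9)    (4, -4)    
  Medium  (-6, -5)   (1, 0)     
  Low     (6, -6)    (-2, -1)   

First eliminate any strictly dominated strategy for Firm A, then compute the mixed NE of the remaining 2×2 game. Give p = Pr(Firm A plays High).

p = 5/18

Firm A's strategy Medium is strictly dominated by High: -5 > -6 and 4 > 1. Eliminate Medium.
In a mixed equilibrium Firm B is indifferent between High and Low; this condition fixes p.
  Firm B's expected payoff from High: p·9 + (1−p)·(-6) = 15p - 6
  Firm B's expected payoff from Low: p·(-4) + (1−p)·(-1) = -3p - 1
  15p - 6 = -3p - 1  ⇒  18p = 5  ⇒  p = 5/18.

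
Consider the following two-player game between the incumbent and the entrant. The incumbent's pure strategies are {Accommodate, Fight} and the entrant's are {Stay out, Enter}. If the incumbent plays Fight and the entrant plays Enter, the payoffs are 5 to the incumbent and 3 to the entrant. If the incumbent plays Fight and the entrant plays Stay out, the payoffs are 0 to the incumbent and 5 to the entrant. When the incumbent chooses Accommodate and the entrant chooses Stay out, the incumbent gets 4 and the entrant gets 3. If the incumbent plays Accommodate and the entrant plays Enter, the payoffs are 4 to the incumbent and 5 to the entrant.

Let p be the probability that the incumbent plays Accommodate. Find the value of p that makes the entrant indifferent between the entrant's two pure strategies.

p = 1/2

For the entrant to be willing to mix, the entrant must be indifferent between Stay out and Enter, which pins down the incumbent's mix.
  the entrant's payoff from Stay out: p·3 + (1−p)·5 = -2p + 5
  the entrant's payoff from Enter: p·5 + (1−p)·3 = 2p + 3
  -2p + 5 = 2p + 3  ⇒  -4p = -2  ⇒  p = 1/2.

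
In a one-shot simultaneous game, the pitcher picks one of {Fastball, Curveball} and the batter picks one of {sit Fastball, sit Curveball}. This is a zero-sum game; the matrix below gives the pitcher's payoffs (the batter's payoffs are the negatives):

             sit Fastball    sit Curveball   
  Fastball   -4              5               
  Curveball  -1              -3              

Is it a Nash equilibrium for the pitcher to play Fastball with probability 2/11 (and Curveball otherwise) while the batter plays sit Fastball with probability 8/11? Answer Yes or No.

Check the batter's indifference given the pitcher's mix p = 2/11:
  payoff from sit Fastball = 17/11; payoff from sit Curveball = 17/11 — equal.
Check the pitcher's indifference given the batter's mix q = 8/11:
  payoff from Fastball = -17/11; payoff from Curveball = -17/11 — equal.
Both players are indifferent, so neither can profitably deviate.

Yes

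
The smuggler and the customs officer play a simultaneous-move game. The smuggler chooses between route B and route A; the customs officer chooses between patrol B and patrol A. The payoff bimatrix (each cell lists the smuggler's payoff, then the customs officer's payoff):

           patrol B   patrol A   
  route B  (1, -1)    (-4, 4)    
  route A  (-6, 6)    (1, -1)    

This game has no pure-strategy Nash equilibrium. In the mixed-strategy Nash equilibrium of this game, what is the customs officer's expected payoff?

For the customs officer to be willing to mix, the customs officer must be indifferent between patrol B and patrol A, which pins down the smuggler's mix.
  the customs officer's payoff to patrol B: p·(-1) + (1−p)·6 = -7p + 6
  the customs officer's payoff to patrol A: p·4 + (1−p)·(-1) = 5p - 1
  -7p + 6 = 5p - 1  ⇒  -12p = -7  ⇒  p = 7/12.
At equilibrium the customs officer is indifferent across columns, so the customs officer's payoff equals the payoff from patrol B: (7/12)·(-1) + (5/12)·6 = 23/12.

23/12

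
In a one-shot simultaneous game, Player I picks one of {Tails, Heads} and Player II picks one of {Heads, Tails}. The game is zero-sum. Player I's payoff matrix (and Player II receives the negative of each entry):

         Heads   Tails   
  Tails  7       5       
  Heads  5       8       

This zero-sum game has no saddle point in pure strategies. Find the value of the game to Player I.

v = 31/5

In a mixed equilibrium Player I is indifferent between Tails and Heads; this condition fixes q.
  Player I's expected payoff from Tails: q·7 + (1−q)·5 = 2q + 5
  Player I's expected payoff from Heads: q·5 + (1−q)·8 = -3q + 8
  2q + 5 = -3q + 8  ⇒  5q = 3  ⇒  q = 3/5.
The value is Player I's expected payoff against this mix (using Tails): (3/5)·7 + (2/5)·5 = 31/5.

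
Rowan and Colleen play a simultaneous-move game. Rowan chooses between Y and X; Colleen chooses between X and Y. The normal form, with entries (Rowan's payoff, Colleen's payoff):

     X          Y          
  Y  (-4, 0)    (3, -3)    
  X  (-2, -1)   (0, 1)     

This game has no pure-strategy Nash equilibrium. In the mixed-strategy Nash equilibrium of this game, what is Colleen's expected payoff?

Rowan's mix must leave Colleen indifferent between X and Y.
  Colleen's payoff from X: p·0 + (1−p)·(-1) = p - 1
  Colleen's payoff from Y: p·(-3) + (1−p)·1 = -4p + 1
  p - 1 = -4p + 1  ⇒  5p = 2  ⇒  p = 2/5.
At equilibrium Colleen is indifferent across columns, so Colleen's payoff equals the payoff from X: (2/5)·0 + (3/5)·(-1) = -3/5.

-3/5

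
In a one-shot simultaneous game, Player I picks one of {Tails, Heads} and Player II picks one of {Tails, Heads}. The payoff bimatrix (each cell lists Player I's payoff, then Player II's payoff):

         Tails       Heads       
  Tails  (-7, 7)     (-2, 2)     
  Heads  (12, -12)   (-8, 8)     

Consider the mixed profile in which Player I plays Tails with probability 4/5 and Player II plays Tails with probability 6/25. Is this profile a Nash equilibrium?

Yes

Check Player II's indifference given Player I's mix p = 4/5:
  payoff from Tails = 16/5; payoff from Heads = 16/5 — equal.
Check Player I's indifference given Player II's mix q = 6/25:
  payoff from Tails = -16/5; payoff from Heads = -16/5 — equal.
Both players are indifferent, so neither can profitably deviate.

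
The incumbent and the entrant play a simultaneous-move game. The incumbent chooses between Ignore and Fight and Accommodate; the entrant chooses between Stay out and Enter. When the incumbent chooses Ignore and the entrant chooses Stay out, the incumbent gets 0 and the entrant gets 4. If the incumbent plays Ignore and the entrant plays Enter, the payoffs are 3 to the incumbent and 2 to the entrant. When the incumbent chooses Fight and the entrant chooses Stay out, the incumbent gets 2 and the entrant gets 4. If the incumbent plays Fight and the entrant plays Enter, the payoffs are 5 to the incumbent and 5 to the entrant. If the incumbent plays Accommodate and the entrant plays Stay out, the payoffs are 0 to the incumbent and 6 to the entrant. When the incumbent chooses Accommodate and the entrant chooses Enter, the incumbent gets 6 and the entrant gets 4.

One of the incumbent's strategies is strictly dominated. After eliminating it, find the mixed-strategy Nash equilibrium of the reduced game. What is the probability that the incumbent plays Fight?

p = 2/3

The incumbent's strategy Ignore is strictly dominated by Fight: 2 > 0 and 5 > 3. Eliminate Ignore.
Set the entrant's expected payoff from Stay out equal to that from Enter:
  the entrant's payoff from Stay out: p·4 + (1−p)·6 = -2p + 6
  the entrant's payoff from Enter: p·5 + (1−p)·4 = p + 4
  -2p + 6 = p + 4  ⇒  -3p = -2  ⇒  p = 2/3.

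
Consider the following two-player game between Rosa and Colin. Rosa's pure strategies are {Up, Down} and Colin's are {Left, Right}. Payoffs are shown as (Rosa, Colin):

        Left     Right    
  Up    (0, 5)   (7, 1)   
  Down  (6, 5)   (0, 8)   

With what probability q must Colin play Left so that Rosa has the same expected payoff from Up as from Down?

Rosa's indifference between Up and Down determines Colin's mixing probability q:
  Rosa's expected payoff from Up: q·0 + (1−q)·7 = -7q + 7
  Rosa's expected payoff from Down: q·6 + (1−q)·0 = 6q
  -7q + 7 = 6q  ⇒  -13q = -7  ⇒  q = 7/13.

q = 7/13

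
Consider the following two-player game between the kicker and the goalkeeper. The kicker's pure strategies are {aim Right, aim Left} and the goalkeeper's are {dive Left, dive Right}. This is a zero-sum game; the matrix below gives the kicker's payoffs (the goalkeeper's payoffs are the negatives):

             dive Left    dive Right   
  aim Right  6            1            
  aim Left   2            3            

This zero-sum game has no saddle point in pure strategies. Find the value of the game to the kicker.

For the kicker to be willing to mix, the kicker must be indifferent between aim Right and aim Left, which pins down the goalkeeper's mix.
  the kicker's payoff from aim Right: q·6 + (1−q)·1 = 5q + 1
  the kicker's payoff from aim Left: q·2 + (1−q)·3 = -q + 3
  5q + 1 = -q + 3  ⇒  6q = 2  ⇒  q = 1/3.
The value is the kicker's expected payoff against this mix (using aim Right): (1/3)·6 + (2/3)·1 = 8/3.

v = 8/3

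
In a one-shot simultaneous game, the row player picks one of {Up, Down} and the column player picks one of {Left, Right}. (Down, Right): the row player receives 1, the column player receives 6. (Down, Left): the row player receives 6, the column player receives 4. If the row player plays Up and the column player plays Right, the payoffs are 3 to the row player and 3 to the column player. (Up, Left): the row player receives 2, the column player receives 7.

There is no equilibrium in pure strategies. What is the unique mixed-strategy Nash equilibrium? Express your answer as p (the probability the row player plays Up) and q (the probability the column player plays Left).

Set the column player's expected payoff from Left equal to that from Right:
  the column player's payoff to Left: p·7 + (1−p)·4 = 3p + 4
  the column player's payoff to Right: p·3 + (1−p)·6 = -3p + 6
  3p + 4 = -3p + 6  ⇒  6p = 2  ⇒  p = 1/3.
In a mixed equilibrium the row player is indifferent between Up and Down; this condition fixes q.
  the row player's payoff from Up: q·2 + (1−q)·3 = -q + 3
  the row player's payoff from Down: q·6 + (1−q)·1 = 5q + 1
  -q + 3 = 5q + 1  ⇒  -6q = -2  ⇒  q = 1/3.

p = 1/3, q = 1/3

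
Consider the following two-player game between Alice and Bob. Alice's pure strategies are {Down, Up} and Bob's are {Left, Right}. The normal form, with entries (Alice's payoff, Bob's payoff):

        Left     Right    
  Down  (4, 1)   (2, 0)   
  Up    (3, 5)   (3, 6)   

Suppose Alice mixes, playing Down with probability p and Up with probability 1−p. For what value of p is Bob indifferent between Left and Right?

p = 1/2

Alice's mix must leave Bob indifferent between Left and Right.
  Bob's payoff to Left: p·1 + (1−p)·5 = -4p + 5
  Bob's payoff to Right: p·0 + (1−p)·6 = -6p + 6
  -4p + 5 = -6p + 6  ⇒  2p = 1  ⇒  p = 1/2.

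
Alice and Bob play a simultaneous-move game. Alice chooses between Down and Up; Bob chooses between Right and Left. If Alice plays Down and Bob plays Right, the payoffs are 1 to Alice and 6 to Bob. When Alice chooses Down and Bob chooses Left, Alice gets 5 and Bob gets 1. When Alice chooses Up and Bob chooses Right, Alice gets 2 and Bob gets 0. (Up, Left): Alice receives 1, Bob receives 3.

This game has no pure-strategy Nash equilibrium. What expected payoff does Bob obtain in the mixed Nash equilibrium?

9/4

Bob's indifference between Right and Left determines Alice's mixing probability p:
  Bob's payoff to Right: p·6 + (1−p)·0 = 6p
  Bob's payoff to Left: p·1 + (1−p)·3 = -2p + 3
  6p = -2p + 3  ⇒  8p = 3  ⇒  p = 3/8.
At equilibrium Bob is indifferent across columns, so Bob's payoff equals the payoff from Right: (3/8)·6 + (5/8)·0 = 9/4.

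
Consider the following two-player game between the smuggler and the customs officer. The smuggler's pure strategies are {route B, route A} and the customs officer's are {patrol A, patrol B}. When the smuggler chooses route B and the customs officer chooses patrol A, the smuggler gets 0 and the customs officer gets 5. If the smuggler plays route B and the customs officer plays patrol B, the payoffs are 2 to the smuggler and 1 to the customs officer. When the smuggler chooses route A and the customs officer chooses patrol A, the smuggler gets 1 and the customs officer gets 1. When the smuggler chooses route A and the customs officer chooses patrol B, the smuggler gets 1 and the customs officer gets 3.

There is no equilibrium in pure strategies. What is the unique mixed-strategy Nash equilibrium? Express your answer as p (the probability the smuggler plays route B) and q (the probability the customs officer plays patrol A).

p = 1/3, q = 1/2

The smuggler's mix must leave the customs officer indifferent between patrol A and patrol B.
  the customs officer's expected payoff from patrol A: p·5 + (1−p)·1 = 4p + 1
  the customs officer's expected payoff from patrol B: p·1 + (1−p)·3 = -2p + 3
  4p + 1 = -2p + 3  ⇒  6p = 2  ⇒  p = 1/3.
Set the smuggler's expected payoff from route B equal to that from route A:
  the smuggler's payoff from route B: q·0 + (1−q)·2 = -2q + 2
  the smuggler's payoff from route A: q·1 + (1−q)·1 = 1
  -2q + 2 = 1  ⇒  -2q = -1  ⇒  q = 1/2.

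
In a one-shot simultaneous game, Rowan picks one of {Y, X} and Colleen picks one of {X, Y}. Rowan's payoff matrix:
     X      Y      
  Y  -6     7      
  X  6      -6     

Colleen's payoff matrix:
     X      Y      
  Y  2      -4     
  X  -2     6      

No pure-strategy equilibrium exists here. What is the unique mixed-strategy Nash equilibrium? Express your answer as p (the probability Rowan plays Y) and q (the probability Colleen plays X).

p = 4/7, q = 13/25

Rowan's mix must leave Colleen indifferent between X and Y.
  Colleen's payoff from X: p·2 + (1−p)·(-2) = 4p - 2
  Colleen's payoff from Y: p·(-4) + (1−p)·6 = -10p + 6
  4p - 2 = -10p + 6  ⇒  14p = 8  ⇒  p = 4/7.
Colleen's mix must leave Rowan indifferent between Y and X.
  Rowan's payoff to Y: q·(-6) + (1−q)·7 = -13q + 7
  Rowan's payoff to X: q·6 + (1−q)·(-6) = 12q - 6
  -13q + 7 = 12q - 6  ⇒  -25q = -13  ⇒  q = 13/25.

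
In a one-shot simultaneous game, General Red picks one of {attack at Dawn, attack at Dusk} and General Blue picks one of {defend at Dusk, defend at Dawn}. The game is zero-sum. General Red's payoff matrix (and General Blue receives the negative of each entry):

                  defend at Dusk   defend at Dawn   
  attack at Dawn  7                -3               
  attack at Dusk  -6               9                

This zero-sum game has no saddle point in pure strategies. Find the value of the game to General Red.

For General Red to be willing to mix, General Red must be indifferent between attack at Dawn and attack at Dusk, which pins down General Blue's mix.
  General Red's payoff from attack at Dawn: q·7 + (1−q)·(-3) = 10q - 3
  General Red's payoff from attack at Dusk: q·(-6) + (1−q)·9 = -15q + 9
  10q - 3 = -15q + 9  ⇒  25q = 12  ⇒  q = 12/25.
The value is General Red's expected payoff against this mix (using attack at Dawn): (12/25)·7 + (13/25)·(-3) = 9/5.

v = 9/5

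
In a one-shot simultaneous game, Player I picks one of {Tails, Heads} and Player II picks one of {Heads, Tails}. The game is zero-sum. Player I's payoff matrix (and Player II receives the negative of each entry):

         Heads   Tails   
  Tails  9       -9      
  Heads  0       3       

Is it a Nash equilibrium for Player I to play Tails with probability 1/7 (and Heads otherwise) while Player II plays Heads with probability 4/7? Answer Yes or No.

Yes

Check Player II's indifference given Player I's mix p = 1/7:
  payoff from Heads = -9/7; payoff from Tails = -9/7 — equal.
Check Player I's indifference given Player II's mix q = 4/7:
  payoff from Tails = 9/7; payoff from Heads = 9/7 — equal.
Both players are indifferent, so neither can profitably deviate.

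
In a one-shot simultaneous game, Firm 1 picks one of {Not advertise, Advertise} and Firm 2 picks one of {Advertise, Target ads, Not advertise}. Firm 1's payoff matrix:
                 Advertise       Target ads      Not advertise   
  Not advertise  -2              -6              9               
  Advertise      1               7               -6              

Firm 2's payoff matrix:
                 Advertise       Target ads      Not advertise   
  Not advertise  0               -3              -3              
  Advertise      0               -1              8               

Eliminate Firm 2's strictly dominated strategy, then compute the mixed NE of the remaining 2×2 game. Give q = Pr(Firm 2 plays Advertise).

Firm 2's strategy Target ads is strictly dominated by Advertise: 0 > -3 and 0 > -1. Eliminate Target ads.
Set Firm 1's expected payoff from Not advertise equal to that from Advertise:
  Firm 1's payoff to Not advertise: q·(-2) + (1−q)·9 = -11q + 9
  Firm 1's payoff to Advertise: q·1 + (1−q)·(-6) = 7q - 6
  -11q + 9 = 7q - 6  ⇒  -18q = -15  ⇒  q = 5/6.

q = 5/6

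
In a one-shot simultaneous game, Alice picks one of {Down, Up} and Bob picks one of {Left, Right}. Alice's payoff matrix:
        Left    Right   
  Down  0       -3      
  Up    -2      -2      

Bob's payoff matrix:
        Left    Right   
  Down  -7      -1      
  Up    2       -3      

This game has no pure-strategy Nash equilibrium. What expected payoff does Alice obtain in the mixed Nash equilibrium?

-2

For Alice to be willing to mix, Alice must be indifferent between Down and Up, which pins down Bob's mix.
  Alice's expected payoff from Down: q·0 + (1−q)·(-3) = 3q - 3
  Alice's expected payoff from Up: q·(-2) + (1−q)·(-2) = -2
  3q - 3 = -2  ⇒  3q = 1  ⇒  q = 1/3.
At equilibrium Alice is indifferent across rows, so Alice's payoff equals the payoff from Down: (1/3)·0 + (2/3)·(-3) = -2.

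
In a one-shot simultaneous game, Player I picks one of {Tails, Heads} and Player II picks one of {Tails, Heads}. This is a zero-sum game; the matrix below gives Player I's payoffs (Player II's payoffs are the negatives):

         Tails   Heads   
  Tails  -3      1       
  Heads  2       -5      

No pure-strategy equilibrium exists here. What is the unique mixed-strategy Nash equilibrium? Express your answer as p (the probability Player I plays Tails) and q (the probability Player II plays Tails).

p = 7/11, q = 6/11

Player II's indifference between Tails and Heads determines Player I's mixing probability p:
  Player II's payoff to Tails: p·3 + (1−p)·(-2) = 5p - 2
  Player II's payoff to Heads: p·(-1) + (1−p)·5 = -6p + 5
  5p - 2 = -6p + 5  ⇒  11p = 7  ⇒  p = 7/11.
Player II's mix must leave Player I indifferent between Tails and Heads.
  Player I's expected payoff from Tails: q·(-3) + (1−q)·1 = -4q + 1
  Player I's expected payoff from Heads: q·2 + (1−q)·(-5) = 7q - 5
  -4q + 1 = 7q - 5  ⇒  -11q = -6  ⇒  q = 6/11.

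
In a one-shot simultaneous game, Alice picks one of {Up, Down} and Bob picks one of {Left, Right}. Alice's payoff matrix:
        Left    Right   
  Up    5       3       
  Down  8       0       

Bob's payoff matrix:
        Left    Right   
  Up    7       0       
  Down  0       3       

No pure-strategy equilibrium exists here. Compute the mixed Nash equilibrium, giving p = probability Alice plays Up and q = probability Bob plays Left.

For Bob to be willing to mix, Bob must be indifferent between Left and Right, which pins down Alice's mix.
  Bob's expected payoff from Left: p·7 + (1−p)·0 = 7p
  Bob's expected payoff from Right: p·0 + (1−p)·3 = -3p + 3
  7p = -3p + 3  ⇒  10p = 3  ⇒  p = 3/10.
For Alice to be willing to mix, Alice must be indifferent between Up and Down, which pins down Bob's mix.
  Alice's expected payoff from Up: q·5 + (1−q)·3 = 2q + 3
  Alice's expected payoff from Down: q·8 + (1−q)·0 = 8q
  2q + 3 = 8q  ⇒  -6q = -3  ⇒  q = 1/2.

p = 3/10, q = 1/2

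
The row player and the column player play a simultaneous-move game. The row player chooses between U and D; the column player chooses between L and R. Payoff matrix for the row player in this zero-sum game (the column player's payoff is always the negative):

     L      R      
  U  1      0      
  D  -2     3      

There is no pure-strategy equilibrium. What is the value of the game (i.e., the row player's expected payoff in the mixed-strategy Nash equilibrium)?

In a mixed equilibrium the row player is indifferent between U and D; this condition fixes q.
  the row player's payoff to U: q·1 + (1−q)·0 = q
  the row player's payoff to D: q·(-2) + (1−q)·3 = -5q + 3
  q = -5q + 3  ⇒  6q = 3  ⇒  q = 1/2.
The value is the row player's expected payoff against this mix (using U): (1/2)·1 + (1/2)·0 = 1/2.

v = 1/2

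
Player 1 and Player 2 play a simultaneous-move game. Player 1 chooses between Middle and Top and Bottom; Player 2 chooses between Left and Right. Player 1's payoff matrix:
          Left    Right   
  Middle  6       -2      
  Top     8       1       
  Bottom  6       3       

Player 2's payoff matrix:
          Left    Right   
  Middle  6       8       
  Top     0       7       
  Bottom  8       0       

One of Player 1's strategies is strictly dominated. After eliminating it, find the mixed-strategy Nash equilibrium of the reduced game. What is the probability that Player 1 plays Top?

Player 1's strategy Middle is strictly dominated by Top: 8 > 6 and 1 > -2. Eliminate Middle.
For Player 2 to be willing to mix, Player 2 must be indifferent between Left and Right, which pins down Player 1's mix.
  Player 2's payoff to Left: p·0 + (1−p)·8 = -8p + 8
  Player 2's payoff to Right: p·7 + (1−p)·0 = 7p
  -8p + 8 = 7p  ⇒  -15p = -8  ⇒  p = 8/15.

p = 8/15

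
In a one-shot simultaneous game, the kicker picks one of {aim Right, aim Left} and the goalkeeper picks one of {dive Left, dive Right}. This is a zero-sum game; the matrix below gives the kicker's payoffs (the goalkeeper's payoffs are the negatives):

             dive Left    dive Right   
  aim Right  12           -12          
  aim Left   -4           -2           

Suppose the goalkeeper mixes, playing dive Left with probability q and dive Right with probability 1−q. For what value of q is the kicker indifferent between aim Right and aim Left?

The kicker's indifference between aim Right and aim Left determines the goalkeeper's mixing probability q:
  the kicker's payoff from aim Right: q·12 + (1−q)·(-12) = 24q - 12
  the kicker's payoff from aim Left: q·(-4) + (1−q)·(-2) = -2q - 2
  24q - 12 = -2q - 2  ⇒  26q = 10  ⇒  q = 5/13.

q = 5/13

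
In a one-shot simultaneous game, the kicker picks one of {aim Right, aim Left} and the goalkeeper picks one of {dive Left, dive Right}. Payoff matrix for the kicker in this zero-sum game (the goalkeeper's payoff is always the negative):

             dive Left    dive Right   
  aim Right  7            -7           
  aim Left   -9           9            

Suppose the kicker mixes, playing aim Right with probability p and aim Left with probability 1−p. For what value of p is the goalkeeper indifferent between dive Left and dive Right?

p = 9/16

Set the goalkeeper's expected payoff from dive Left equal to that from dive Right:
  the goalkeeper's payoff from dive Left: p·(-7) + (1−p)·9 = -16p + 9
  the goalkeeper's payoff from dive Right: p·7 + (1−p)·(-9) = 16p - 9
  -16p + 9 = 16p - 9  ⇒  -32p = -18  ⇒  p = 9/16.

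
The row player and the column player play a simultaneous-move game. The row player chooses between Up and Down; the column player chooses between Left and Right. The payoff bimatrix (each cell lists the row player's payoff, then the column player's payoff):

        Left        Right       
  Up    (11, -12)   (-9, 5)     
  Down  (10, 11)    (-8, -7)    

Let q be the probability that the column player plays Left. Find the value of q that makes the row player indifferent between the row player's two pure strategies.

q = 1/2

For the row player to be willing to mix, the row player must be indifferent between Up and Down, which pins down the column player's mix.
  the row player's payoff to Up: q·11 + (1−q)·(-9) = 20q - 9
  the row player's payoff to Down: q·10 + (1−q)·(-8) = 18q - 8
  20q - 9 = 18q - 8  ⇒  2q = 1  ⇒  q = 1/2.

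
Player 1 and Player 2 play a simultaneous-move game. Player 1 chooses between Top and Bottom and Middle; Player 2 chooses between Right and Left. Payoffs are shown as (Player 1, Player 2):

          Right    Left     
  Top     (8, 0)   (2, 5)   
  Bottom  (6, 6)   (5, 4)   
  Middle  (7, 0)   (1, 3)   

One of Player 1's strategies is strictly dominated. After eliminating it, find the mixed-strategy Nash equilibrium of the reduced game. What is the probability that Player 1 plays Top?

p = 2/7

Player 1's strategy Middle is strictly dominated by Top: 8 > 7 and 2 > 1. Eliminate Middle.
Set Player 2's expected payoff from Right equal to that from Left:
  Player 2's payoff to Right: p·0 + (1−p)·6 = -6p + 6
  Player 2's payoff to Left: p·5 + (1−p)·4 = p + 4
  -6p + 6 = p + 4  ⇒  -7p = -2  ⇒  p = 2/7.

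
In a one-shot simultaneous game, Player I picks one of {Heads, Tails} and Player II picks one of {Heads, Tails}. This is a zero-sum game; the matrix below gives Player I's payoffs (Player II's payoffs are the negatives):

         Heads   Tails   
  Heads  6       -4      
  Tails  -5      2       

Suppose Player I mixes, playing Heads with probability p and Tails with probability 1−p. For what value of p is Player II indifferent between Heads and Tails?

In a mixed equilibrium Player II is indifferent between Heads and Tails; this condition fixes p.
  Player II's payoff to Heads: p·(-6) + (1−p)·5 = -11p + 5
  Player II's payoff to Tails: p·4 + (1−p)·(-2) = 6p - 2
  -11p + 5 = 6p - 2  ⇒  -17p = -7  ⇒  p = 7/17.

p = 7/17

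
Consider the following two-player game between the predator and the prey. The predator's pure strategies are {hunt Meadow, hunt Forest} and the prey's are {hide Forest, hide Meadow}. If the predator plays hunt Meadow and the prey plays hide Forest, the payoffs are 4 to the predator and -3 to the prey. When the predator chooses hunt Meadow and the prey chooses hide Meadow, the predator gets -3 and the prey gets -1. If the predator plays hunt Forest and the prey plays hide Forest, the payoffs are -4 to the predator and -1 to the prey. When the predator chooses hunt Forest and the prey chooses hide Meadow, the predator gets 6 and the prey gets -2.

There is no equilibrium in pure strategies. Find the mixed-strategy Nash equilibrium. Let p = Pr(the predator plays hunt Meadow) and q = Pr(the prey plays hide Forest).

p = 1/3, q = 9/17

In a mixed equilibrium the prey is indifferent between hide Forest and hide Meadow; this condition fixes p.
  the prey's expected payoff from hide Forest: p·(-3) + (1−p)·(-1) = -2p - 1
  the prey's expected payoff from hide Meadow: p·(-1) + (1−p)·(-2) = p - 2
  -2p - 1 = p - 2  ⇒  -3p = -1  ⇒  p = 1/3.
The predator's indifference between hunt Meadow and hunt Forest determines the prey's mixing probability q:
  the predator's expected payoff from hunt Meadow: q·4 + (1−q)·(-3) = 7q - 3
  the predator's expected payoff from hunt Forest: q·(-4) + (1−q)·6 = -10q + 6
  7q - 3 = -10q + 6  ⇒  17q = 9  ⇒  q = 9/17.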